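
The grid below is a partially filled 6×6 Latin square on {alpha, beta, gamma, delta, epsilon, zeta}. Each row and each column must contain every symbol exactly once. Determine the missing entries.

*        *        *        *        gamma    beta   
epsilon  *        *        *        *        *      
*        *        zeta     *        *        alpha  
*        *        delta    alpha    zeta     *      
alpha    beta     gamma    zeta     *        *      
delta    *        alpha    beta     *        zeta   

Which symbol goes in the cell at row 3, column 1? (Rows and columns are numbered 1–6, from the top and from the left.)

(r1,c1) = zeta
(r1,c3) = epsilon
(r1,c4) = delta
(r2,c3) = beta
(r2,c4) = gamma
(r2,c6) = delta
(r3,c4) = epsilon
(r5,c6) = epsilon
(r6,c5) = epsilon
(r1,c2) = alpha
(r2,c2) = zeta
(r2,c5) = alpha
(r4,c6) = gamma
(r5,c5) = delta
(r6,c2) = gamma
(r3,c2) = delta
(r3,c5) = beta
(r4,c1) = beta
(r4,c2) = epsilon
(r3,c1) = gamma

gamma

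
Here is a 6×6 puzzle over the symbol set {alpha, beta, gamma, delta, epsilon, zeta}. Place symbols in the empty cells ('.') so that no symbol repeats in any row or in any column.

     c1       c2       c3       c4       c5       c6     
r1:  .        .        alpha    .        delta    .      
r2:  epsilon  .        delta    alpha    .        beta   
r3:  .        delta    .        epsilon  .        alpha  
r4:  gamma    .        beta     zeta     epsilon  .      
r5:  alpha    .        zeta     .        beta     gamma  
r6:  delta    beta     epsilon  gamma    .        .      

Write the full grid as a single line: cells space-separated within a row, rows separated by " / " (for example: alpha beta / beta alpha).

Cell (r1,c4): row 1 has {alpha,delta}; column 4 has {alpha,gamma,epsilon,zeta} → beta.
Cell (r3,c3): row 3 has {alpha,delta,epsilon}; column 3 has {alpha,beta,delta,epsilon,zeta} → gamma.
Cell (r3,c5): row 3 has {alpha,gamma,delta,epsilon}; column 5 has {beta,delta,epsilon} → zeta.
Cell (r4,c2): row 4 has {beta,gamma,epsilon,zeta}; column 2 has {beta,delta} → alpha.
Cell (r4,c6): row 4 has {alpha,beta,gamma,epsilon,zeta}; column 6 has {alpha,beta,gamma} → delta.
Cell (r5,c2): row 5 has {alpha,beta,gamma,zeta}; column 2 has {alpha,beta,delta} → epsilon.
Cell (r5,c4): row 5 has {alpha,beta,gamma,epsilon,zeta}; column 4 has {alpha,beta,gamma,epsilon,zeta} → delta.
Cell (r6,c5): row 6 has {beta,gamma,delta,epsilon}; column 5 has {beta,delta,epsilon,zeta} → alpha.
Cell (r6,c6): row 6 has {alpha,beta,gamma,delta,epsilon}; column 6 has {alpha,beta,gamma,delta} → zeta.
Cell (r1,c1): row 1 has {alpha,beta,delta}; column 1 has {alpha,gamma,delta,epsilon} → zeta.
Cell (r1,c2): row 1 has {alpha,beta,delta,zeta}; column 2 has {alpha,beta,delta,epsilon} → gamma.
Cell (r1,c6): row 1 has {alpha,beta,gamma,delta,zeta}; column 6 has {alpha,beta,gamma,delta,zeta} → epsilon.
Cell (r2,c2): row 2 has {alpha,beta,delta,epsilon}; column 2 has {alpha,beta,gamma,delta,epsilon} → zeta.
Cell (r2,c5): row 2 has {alpha,beta,delta,epsilon,zeta}; column 5 has {alpha,beta,delta,epsilon,zeta} → gamma.
Cell (r3,c1): row 3 has {alpha,gamma,delta,epsilon,zeta}; column 1 has {alpha,gamma,delta,epsilon,zeta} → beta.

zeta gamma alpha beta delta epsilon / epsilon zeta delta alpha gamma beta / beta delta gamma epsilon zeta alpha / gamma alpha beta zeta epsilon delta / alpha epsilon zeta delta beta gamma / delta beta epsilon gamma alpha zeta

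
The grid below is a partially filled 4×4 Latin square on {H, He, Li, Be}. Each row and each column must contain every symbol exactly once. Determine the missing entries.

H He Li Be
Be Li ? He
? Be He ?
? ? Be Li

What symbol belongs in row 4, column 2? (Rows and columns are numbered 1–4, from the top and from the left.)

H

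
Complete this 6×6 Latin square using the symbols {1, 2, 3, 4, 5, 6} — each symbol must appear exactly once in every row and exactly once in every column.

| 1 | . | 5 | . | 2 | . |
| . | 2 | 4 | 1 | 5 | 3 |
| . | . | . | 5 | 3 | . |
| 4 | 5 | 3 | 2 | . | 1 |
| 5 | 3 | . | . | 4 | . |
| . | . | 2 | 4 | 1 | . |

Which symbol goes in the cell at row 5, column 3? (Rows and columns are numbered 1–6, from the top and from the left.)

1

(r2,c1) = 6
(r3,c1) = 2
(r4,c5) = 6
(r5,c4) = 6
(r5,c6) = 2
(r6,c1) = 3
(r6,c2) = 6
(r6,c6) = 5
(r1,c2) = 4
(r1,c4) = 3
(r1,c6) = 6
(r3,c2) = 1
(r3,c3) = 6
(r3,c6) = 4
(r5,c3) = 1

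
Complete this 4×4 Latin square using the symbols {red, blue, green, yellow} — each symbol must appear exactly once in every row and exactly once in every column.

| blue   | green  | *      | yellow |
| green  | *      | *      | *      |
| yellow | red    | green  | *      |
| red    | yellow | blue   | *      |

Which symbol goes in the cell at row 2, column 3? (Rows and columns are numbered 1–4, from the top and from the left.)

At row 1, column 3: row 1 has {blue,green,yellow}; column 3 has {blue,green}; that leaves red.
At row 2, column 2: row 2 has {green}; column 2 has {red,green,yellow}; that leaves blue.
At row 2, column 3: row 2 has {blue,green}; column 3 has {red,blue,green}; that leaves yellow.

yellow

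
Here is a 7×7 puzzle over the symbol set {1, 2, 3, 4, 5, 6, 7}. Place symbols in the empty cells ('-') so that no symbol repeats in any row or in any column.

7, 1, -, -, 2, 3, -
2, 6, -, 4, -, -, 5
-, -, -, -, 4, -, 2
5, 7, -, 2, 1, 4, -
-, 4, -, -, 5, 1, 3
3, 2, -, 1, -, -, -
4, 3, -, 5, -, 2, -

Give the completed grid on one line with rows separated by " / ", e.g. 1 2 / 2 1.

(r1,c4) = 6
(r1,c7) = 4
(r2,c6) = 7
(r3,c2) = 5
(r3,c6) = 6
(r4,c7) = 6
(r5,c1) = 6
(r5,c4) = 7
(r6,c6) = 5
(r6,c7) = 7
(r7,c7) = 1
(r1,c3) = 5
(r2,c5) = 3
(r3,c1) = 1
(r3,c4) = 3
(r4,c3) = 3
(r5,c3) = 2
(r6,c5) = 6
(r7,c5) = 7
(r2,c3) = 1
(r3,c3) = 7
(r6,c3) = 4
(r7,c3) = 6

7 1 5 6 2 3 4 / 2 6 1 4 3 7 5 / 1 5 7 3 4 6 2 / 5 7 3 2 1 4 6 / 6 4 2 7 5 1 3 / 3 2 4 1 6 5 7 / 4 3 6 5 7 2 1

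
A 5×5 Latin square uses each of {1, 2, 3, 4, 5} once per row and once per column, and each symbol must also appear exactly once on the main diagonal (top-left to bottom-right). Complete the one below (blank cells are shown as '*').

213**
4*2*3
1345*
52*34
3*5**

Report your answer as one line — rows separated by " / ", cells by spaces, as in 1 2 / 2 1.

2 1 3 4 5 / 4 5 2 1 3 / 1 3 4 5 2 / 5 2 1 3 4 / 3 4 5 2 1

Cell (r1,c4): row 1 has {1,2,3}; column 4 has {3,5} → 4.
Cell (r1,c5): row 1 has {1,2,3,4}; column 5 has {3,4} → 5.
Cell (r2,c2): row 2 has {2,3,4}; column 2 has {1,2,3}; the diagonal has {2,3,4} → 5.
Cell (r2,c4): row 2 has {2,3,4,5}; column 4 has {3,4,5} → 1.
Cell (r3,c5): row 3 has {1,3,4,5}; column 5 has {3,4,5} → 2.
Cell (r4,c3): row 4 has {2,3,4,5}; column 3 has {2,3,4,5} → 1.
Cell (r5,c2): row 5 has {3,5}; column 2 has {1,2,3,5} → 4.
Cell (r5,c4): row 5 has {3,4,5}; column 4 has {1,3,4,5} → 2.
Cell (r5,c5): row 5 has {2,3,4,5}; column 5 has {2,3,4,5}; the diagonal has {2,3,4,5} → 1.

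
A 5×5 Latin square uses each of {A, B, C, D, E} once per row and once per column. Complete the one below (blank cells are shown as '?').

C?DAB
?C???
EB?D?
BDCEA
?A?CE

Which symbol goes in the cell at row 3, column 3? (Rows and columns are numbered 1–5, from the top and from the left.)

A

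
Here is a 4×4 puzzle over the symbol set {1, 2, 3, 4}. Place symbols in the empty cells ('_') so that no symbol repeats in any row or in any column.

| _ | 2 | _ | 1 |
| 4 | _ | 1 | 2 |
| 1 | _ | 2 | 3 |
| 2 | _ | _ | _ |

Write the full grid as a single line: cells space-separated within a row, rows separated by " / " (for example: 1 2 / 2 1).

3 2 4 1 / 4 3 1 2 / 1 4 2 3 / 2 1 3 4

At row 1, column 1: row 1 has {1,2}; column 1 has {1,2,4}; that leaves 3.
At row 1, column 3: row 1 has {1,2,3}; column 3 has {1,2}; that leaves 4.
At row 2, column 2: row 2 has {1,2,4}; column 2 has {2}; that leaves 3.
At row 3, column 2: row 3 has {1,2,3}; column 2 has {2,3}; that leaves 4.
At row 4, column 2: row 4 has {2}; column 2 has {2,3,4}; that leaves 1.
At row 4, column 3: row 4 has {1,2}; column 3 has {1,2,4}; that leaves 3.
At row 4, column 4: row 4 has {1,2,3}; column 4 has {1,2,3}; that leaves 4.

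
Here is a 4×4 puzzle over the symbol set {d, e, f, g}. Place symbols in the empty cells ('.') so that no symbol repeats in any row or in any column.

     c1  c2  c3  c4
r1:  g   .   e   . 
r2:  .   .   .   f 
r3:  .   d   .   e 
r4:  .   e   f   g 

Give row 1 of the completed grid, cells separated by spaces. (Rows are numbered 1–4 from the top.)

g f e d

At row 1, column 2: row 1 has {e,g}; column 2 has {d,e}; that leaves f.
At row 1, column 4: row 1 has {e,f,g}; column 4 has {e,f,g}; that leaves d.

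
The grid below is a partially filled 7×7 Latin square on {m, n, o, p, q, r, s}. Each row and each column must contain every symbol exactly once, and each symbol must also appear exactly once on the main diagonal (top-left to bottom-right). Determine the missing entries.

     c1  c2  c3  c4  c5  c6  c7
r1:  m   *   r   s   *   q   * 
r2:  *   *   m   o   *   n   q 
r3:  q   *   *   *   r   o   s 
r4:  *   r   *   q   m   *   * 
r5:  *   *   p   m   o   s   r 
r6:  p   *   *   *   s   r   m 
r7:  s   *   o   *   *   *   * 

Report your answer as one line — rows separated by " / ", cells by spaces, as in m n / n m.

At row 2, column 1: row 2 has {m,n,o,q}; column 1 has {m,p,q,s}; that leaves r.
At row 2, column 5: row 2 has {m,n,o,q,r}; column 5 has {m,o,r,s}; that leaves p.
At row 3, column 3: row 3 has {o,q,r,s}; column 3 has {m,o,p,r}; the diagonal has {m,o,q,r}; that leaves n.
At row 3, column 4: row 3 has {n,o,q,r,s}; column 4 has {m,o,q,s}; that leaves p.
At row 4, column 3: row 4 has {m,q,r}; column 3 has {m,n,o,p,r}; that leaves s.
At row 4, column 6: row 4 has {m,q,r,s}; column 6 has {n,o,q,r,s}; that leaves p.
At row 5, column 1: row 5 has {m,o,p,r,s}; column 1 has {m,p,q,r,s}; that leaves n.
At row 5, column 2: row 5 has {m,n,o,p,r,s}; column 2 has {r}; that leaves q.
At row 6, column 3: row 6 has {m,p,r,s}; column 3 has {m,n,o,p,r,s}; that leaves q.
At row 6, column 4: row 6 has {m,p,q,r,s}; column 4 has {m,o,p,q,s}; that leaves n.
At row 7, column 4: row 7 has {o,s}; column 4 has {m,n,o,p,q,s}; that leaves r.
At row 7, column 6: row 7 has {o,r,s}; column 6 has {n,o,p,q,r,s}; that leaves m.
At row 7, column 7: row 7 has {m,o,r,s}; column 7 has {m,q,r,s}; the diagonal has {m,n,o,q,r}; that leaves p.
At row 1, column 5: row 1 has {m,q,r,s}; column 5 has {m,o,p,r,s}; that leaves n.
At row 1, column 7: row 1 has {m,n,q,r,s}; column 7 has {m,p,q,r,s}; that leaves o.
At row 2, column 2: row 2 has {m,n,o,p,q,r}; column 2 has {q,r}; the diagonal has {m,n,o,p,q,r}; that leaves s.
At row 3, column 2: row 3 has {n,o,p,q,r,s}; column 2 has {q,r,s}; that leaves m.
At row 4, column 1: row 4 has {m,p,q,r,s}; column 1 has {m,n,p,q,r,s}; that leaves o.
At row 4, column 7: row 4 has {m,o,p,q,r,s}; column 7 has {m,o,p,q,r,s}; that leaves n.
At row 6, column 2: row 6 has {m,n,p,q,r,s}; column 2 has {m,q,r,s}; that leaves o.
At row 7, column 2: row 7 has {m,o,p,r,s}; column 2 has {m,o,q,r,s}; that leaves n.
At row 7, column 5: row 7 has {m,n,o,p,r,s}; column 5 has {m,n,o,p,r,s}; that leaves q.
At row 1, column 2: row 1 has {m,n,o,q,r,s}; column 2 has {m,n,o,q,r,s}; that leaves p.

m p r s n q o / r s m o p n q / q m n p r o s / o r s q m p n / n q p m o s r / p o q n s r m / s n o r q m p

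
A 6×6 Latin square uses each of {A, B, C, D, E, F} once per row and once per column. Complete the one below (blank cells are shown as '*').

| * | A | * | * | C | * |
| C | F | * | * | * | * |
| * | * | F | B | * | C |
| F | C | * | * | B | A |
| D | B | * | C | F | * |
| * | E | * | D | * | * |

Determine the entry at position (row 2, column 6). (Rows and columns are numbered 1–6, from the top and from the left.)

(r3,c2) = D
(r4,c4) = E
(r5,c6) = E
(r6,c5) = A
(r1,c4) = F
(r2,c4) = A
(r3,c5) = E
(r4,c3) = D
(r5,c3) = A
(r6,c1) = B
(r6,c3) = C
(r6,c6) = F
(r1,c1) = E
(r1,c3) = B
(r1,c6) = D
(r2,c3) = E
(r2,c5) = D
(r2,c6) = B

B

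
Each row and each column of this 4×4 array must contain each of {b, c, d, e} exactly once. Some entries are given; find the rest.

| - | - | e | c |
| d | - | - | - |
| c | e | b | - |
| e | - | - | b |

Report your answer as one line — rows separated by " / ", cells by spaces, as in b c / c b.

(r1,c1): row 1 has {c,e}; column 1 has {c,d,e}, so it must be b.
(r1,c2): row 1 has {b,c,e}; column 2 has {e}, so it must be d.
(r2,c3): row 2 has {d}; column 3 has {b,e}, so it must be c.
(r2,c4): row 2 has {c,d}; column 4 has {b,c}, so it must be e.
(r3,c4): row 3 has {b,c,e}; column 4 has {b,c,e}, so it must be d.
(r4,c2): row 4 has {b,e}; column 2 has {d,e}, so it must be c.
(r4,c3): row 4 has {b,c,e}; column 3 has {b,c,e}, so it must be d.
(r2,c2): row 2 has {c,d,e}; column 2 has {c,d,e}, so it must be b.

b d e c / d b c e / c e b d / e c d b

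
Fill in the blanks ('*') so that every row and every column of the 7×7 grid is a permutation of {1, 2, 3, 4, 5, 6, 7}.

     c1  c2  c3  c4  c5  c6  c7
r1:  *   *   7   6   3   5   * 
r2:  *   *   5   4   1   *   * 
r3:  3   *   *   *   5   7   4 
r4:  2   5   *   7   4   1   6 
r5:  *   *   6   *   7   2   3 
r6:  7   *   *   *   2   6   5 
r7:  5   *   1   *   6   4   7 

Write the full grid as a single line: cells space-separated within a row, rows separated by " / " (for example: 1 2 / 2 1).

4 2 7 6 3 5 1 / 6 7 5 4 1 3 2 / 3 6 2 1 5 7 4 / 2 5 3 7 4 1 6 / 1 4 6 5 7 2 3 / 7 1 4 3 2 6 5 / 5 3 1 2 6 4 7

At row 2, column 1: row 2 has {1,4,5}; column 1 has {2,3,5,7}; that leaves 6.
At row 2, column 6: row 2 has {1,4,5,6}; column 6 has {1,2,4,5,6,7}; that leaves 3.
At row 2, column 7: row 2 has {1,3,4,5,6}; column 7 has {3,4,5,6,7}; that leaves 2.
At row 3, column 3: row 3 has {3,4,5,7}; column 3 has {1,5,6,7}; that leaves 2.
At row 3, column 4: row 3 has {2,3,4,5,7}; column 4 has {4,6,7}; that leaves 1.
At row 4, column 3: row 4 has {1,2,4,5,6,7}; column 3 has {1,2,5,6,7}; that leaves 3.
At row 5, column 4: row 5 has {2,3,6,7}; column 4 has {1,4,6,7}; that leaves 5.
At row 6, column 3: row 6 has {2,5,6,7}; column 3 has {1,2,3,5,6,7}; that leaves 4.
At row 6, column 4: row 6 has {2,4,5,6,7}; column 4 has {1,4,5,6,7}; that leaves 3.
At row 7, column 4: row 7 has {1,4,5,6,7}; column 4 has {1,3,4,5,6,7}; that leaves 2.
At row 1, column 7: row 1 has {3,5,6,7}; column 7 has {2,3,4,5,6,7}; that leaves 1.
At row 2, column 2: row 2 has {1,2,3,4,5,6}; column 2 has {5}; that leaves 7.
At row 3, column 2: row 3 has {1,2,3,4,5,7}; column 2 has {5,7}; that leaves 6.
At row 6, column 2: row 6 has {2,3,4,5,6,7}; column 2 has {5,6,7}; that leaves 1.
At row 7, column 2: row 7 has {1,2,4,5,6,7}; column 2 has {1,5,6,7}; that leaves 3.
At row 1, column 1: row 1 has {1,3,5,6,7}; column 1 has {2,3,5,6,7}; that leaves 4.
At row 1, column 2: row 1 has {1,3,4,5,6,7}; column 2 has {1,3,5,6,7}; that leaves 2.
At row 5, column 1: row 5 has {2,3,5,6,7}; column 1 has {2,3,4,5,6,7}; that leaves 1.
At row 5, column 2: row 5 has {1,2,3,5,6,7}; column 2 has {1,2,3,5,6,7}; that leaves 4.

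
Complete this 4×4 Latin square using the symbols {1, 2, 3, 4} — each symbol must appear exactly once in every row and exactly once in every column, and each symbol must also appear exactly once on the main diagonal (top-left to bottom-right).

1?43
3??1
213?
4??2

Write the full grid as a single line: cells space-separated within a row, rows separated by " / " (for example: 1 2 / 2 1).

1 2 4 3 / 3 4 2 1 / 2 1 3 4 / 4 3 1 2

At row 1, column 2: row 1 has {1,3,4}; column 2 has {1}; that leaves 2.
At row 2, column 2: row 2 has {1,3}; column 2 has {1,2}; the diagonal has {1,2,3}; that leaves 4.
At row 2, column 3: row 2 has {1,3,4}; column 3 has {3,4}; that leaves 2.
At row 3, column 4: row 3 has {1,2,3}; column 4 has {1,2,3}; that leaves 4.
At row 4, column 2: row 4 has {2,4}; column 2 has {1,2,4}; that leaves 3.
At row 4, column 3: row 4 has {2,3,4}; column 3 has {2,3,4}; that leaves 1.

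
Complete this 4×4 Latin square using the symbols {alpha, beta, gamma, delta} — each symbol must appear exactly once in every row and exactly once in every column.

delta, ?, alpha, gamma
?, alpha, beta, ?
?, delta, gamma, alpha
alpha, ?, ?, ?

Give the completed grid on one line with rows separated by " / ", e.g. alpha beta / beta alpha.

delta beta alpha gamma / gamma alpha beta delta / beta delta gamma alpha / alpha gamma delta beta

Cell (r1,c2): row 1 has {alpha,gamma,delta}; column 2 has {alpha,delta} → beta.
Cell (r2,c1): row 2 has {alpha,beta}; column 1 has {alpha,delta} → gamma.
Cell (r2,c4): row 2 has {alpha,beta,gamma}; column 4 has {alpha,gamma} → delta.
Cell (r3,c1): row 3 has {alpha,gamma,delta}; column 1 has {alpha,gamma,delta} → beta.
Cell (r4,c2): row 4 has {alpha}; column 2 has {alpha,beta,delta} → gamma.
Cell (r4,c3): row 4 has {alpha,gamma}; column 3 has {alpha,beta,gamma} → delta.
Cell (r4,c4): row 4 has {alpha,gamma,delta}; column 4 has {alpha,gamma,delta} → beta.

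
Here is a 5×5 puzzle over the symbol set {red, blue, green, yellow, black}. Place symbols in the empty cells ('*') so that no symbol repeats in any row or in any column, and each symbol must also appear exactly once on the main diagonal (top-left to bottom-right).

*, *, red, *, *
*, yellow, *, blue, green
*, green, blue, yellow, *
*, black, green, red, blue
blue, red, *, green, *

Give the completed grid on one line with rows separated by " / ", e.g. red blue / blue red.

green blue red black yellow / red yellow black blue green / black green blue yellow red / yellow black green red blue / blue red yellow green black

(r1,c2) = blue
(r1,c4) = black
(r1,c5) = yellow
(r2,c3) = black
(r4,c1) = yellow
(r5,c3) = yellow
(r5,c5) = black
(r1,c1) = green
(r2,c1) = red
(r3,c1) = black
(r3,c5) = red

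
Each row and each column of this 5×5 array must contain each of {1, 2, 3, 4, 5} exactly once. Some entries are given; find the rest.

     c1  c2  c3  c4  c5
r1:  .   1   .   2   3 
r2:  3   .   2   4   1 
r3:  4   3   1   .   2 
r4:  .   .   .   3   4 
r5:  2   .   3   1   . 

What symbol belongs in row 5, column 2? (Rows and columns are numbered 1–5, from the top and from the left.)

4

Cell (r1,c1): row 1 has {1,2,3}; column 1 has {2,3,4} → 5.
Cell (r1,c3): row 1 has {1,2,3,5}; column 3 has {1,2,3} → 4.
Cell (r2,c2): row 2 has {1,2,3,4}; column 2 has {1,3} → 5.
Cell (r3,c4): row 3 has {1,2,3,4}; column 4 has {1,2,3,4} → 5.
Cell (r4,c1): row 4 has {3,4}; column 1 has {2,3,4,5} → 1.
Cell (r4,c2): row 4 has {1,3,4}; column 2 has {1,3,5} → 2.
Cell (r4,c3): row 4 has {1,2,3,4}; column 3 has {1,2,3,4} → 5.
Cell (r5,c2): row 5 has {1,2,3}; column 2 has {1,2,3,5} → 4.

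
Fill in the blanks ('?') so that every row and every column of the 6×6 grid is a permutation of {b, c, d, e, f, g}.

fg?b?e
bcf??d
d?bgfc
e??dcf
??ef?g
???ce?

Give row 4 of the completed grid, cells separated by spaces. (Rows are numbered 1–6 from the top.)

At row 1, column 5: row 1 has {b,e,f,g}; column 5 has {c,e,f}; that leaves d.
At row 2, column 4: row 2 has {b,c,d,f}; column 4 has {b,c,d,f,g}; that leaves e.
At row 2, column 5: row 2 has {b,c,d,e,f}; column 5 has {c,d,e,f}; that leaves g.
At row 3, column 2: row 3 has {b,c,d,f,g}; column 2 has {c,g}; that leaves e.
At row 4, column 2: row 4 has {c,d,e,f}; column 2 has {c,e,g}; that leaves b.
At row 4, column 3: row 4 has {b,c,d,e,f}; column 3 has {b,e,f}; that leaves g.

e b g d c f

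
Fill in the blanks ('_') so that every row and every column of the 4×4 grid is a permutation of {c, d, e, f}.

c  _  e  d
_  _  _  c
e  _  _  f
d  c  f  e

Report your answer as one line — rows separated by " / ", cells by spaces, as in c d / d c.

c f e d / f e d c / e d c f / d c f e

Cell (r1,c2): row 1 has {c,d,e}; column 2 has {c} → f.
Cell (r2,c1): row 2 has {c}; column 1 has {c,d,e} → f.
Cell (r2,c3): row 2 has {c,f}; column 3 has {e,f} → d.
Cell (r3,c2): row 3 has {e,f}; column 2 has {c,f} → d.
Cell (r3,c3): row 3 has {d,e,f}; column 3 has {d,e,f} → c.
Cell (r2,c2): row 2 has {c,d,f}; column 2 has {c,d,f} → e.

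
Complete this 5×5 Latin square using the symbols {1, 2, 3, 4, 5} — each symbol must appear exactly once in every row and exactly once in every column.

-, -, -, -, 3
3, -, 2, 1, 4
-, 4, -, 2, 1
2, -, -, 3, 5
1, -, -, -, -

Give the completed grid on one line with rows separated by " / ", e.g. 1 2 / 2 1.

At row 2, column 2: row 2 has {1,2,3,4}; column 2 has {4}; that leaves 5.
At row 3, column 1: row 3 has {1,2,4}; column 1 has {1,2,3}; that leaves 5.
At row 3, column 3: row 3 has {1,2,4,5}; column 3 has {2}; that leaves 3.
At row 4, column 2: row 4 has {2,3,5}; column 2 has {4,5}; that leaves 1.
At row 4, column 3: row 4 has {1,2,3,5}; column 3 has {2,3}; that leaves 4.
At row 5, column 3: row 5 has {1}; column 3 has {2,3,4}; that leaves 5.
At row 5, column 4: row 5 has {1,5}; column 4 has {1,2,3}; that leaves 4.
At row 5, column 5: row 5 has {1,4,5}; column 5 has {1,3,4,5}; that leaves 2.
At row 1, column 1: row 1 has {3}; column 1 has {1,2,3,5}; that leaves 4.
At row 1, column 2: row 1 has {3,4}; column 2 has {1,4,5}; that leaves 2.
At row 1, column 3: row 1 has {2,3,4}; column 3 has {2,3,4,5}; that leaves 1.
At row 1, column 4: row 1 has {1,2,3,4}; column 4 has {1,2,3,4}; that leaves 5.
At row 5, column 2: row 5 has {1,2,4,5}; column 2 has {1,2,4,5}; that leaves 3.

4 2 1 5 3 / 3 5 2 1 4 / 5 4 3 2 1 / 2 1 4 3 5 / 1 3 5 4 2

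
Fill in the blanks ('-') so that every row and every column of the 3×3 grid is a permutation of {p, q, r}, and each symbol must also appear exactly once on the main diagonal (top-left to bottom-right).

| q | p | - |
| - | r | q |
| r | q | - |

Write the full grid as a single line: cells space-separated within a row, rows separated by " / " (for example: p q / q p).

q p r / p r q / r q p

row 1 has {p,q}; column 3 has {q} — only r is left for (r1,c3).
row 2 has {q,r}; column 1 has {q,r} — only p is left for (r2,c1).
row 3 has {q,r}; column 3 has {q,r}; the diagonal has {q,r} — only p is left for (r3,c3).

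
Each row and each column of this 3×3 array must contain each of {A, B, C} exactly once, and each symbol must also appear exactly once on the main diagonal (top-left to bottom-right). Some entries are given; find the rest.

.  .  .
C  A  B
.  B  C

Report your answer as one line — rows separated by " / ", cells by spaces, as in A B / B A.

B C A / C A B / A B C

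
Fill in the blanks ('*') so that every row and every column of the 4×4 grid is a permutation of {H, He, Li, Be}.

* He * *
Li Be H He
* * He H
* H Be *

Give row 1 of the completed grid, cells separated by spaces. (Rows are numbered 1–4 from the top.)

H He Li Be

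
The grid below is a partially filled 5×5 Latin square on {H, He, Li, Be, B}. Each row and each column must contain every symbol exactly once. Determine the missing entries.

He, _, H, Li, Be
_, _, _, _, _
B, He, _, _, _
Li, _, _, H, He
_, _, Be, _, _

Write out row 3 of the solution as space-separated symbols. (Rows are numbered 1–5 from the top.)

(r1,c2): row 1 has {H,He,Li,Be}; column 2 has {He}, so it must be B.
(r3,c3): row 3 has {He,B}; column 3 has {H,Be}, so it must be Li.
(r3,c4): row 3 has {He,Li,B}; column 4 has {H,Li}, so it must be Be.
(r3,c5): row 3 has {He,Li,Be,B}; column 5 has {He,Be}, so it must be H.

B He Li Be H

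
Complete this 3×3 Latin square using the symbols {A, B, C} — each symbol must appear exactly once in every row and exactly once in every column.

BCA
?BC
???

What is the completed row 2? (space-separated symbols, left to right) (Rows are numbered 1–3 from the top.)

(r2,c1) = A

A B C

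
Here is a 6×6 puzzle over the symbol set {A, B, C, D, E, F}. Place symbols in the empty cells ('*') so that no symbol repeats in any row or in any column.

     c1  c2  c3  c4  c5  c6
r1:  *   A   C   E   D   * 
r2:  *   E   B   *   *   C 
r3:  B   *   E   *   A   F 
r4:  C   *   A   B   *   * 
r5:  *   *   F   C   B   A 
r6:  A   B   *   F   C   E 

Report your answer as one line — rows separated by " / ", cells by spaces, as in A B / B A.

F A C E D B / D E B A F C / B C E D A F / C F A B E D / E D F C B A / A B D F C E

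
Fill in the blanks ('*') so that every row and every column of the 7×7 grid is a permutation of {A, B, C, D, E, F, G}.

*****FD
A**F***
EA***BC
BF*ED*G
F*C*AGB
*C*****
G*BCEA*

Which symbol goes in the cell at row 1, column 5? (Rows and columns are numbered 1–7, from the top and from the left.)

(r1,c1) = C
(r2,c7) = E
(r4,c3) = A
(r4,c6) = C
(r5,c4) = D
(r6,c1) = D
(r6,c6) = E
(r7,c2) = D
(r7,c7) = F
(r2,c6) = D
(r3,c4) = G
(r3,c5) = F
(r5,c2) = E
(r6,c7) = A
(r2,c3) = G
(r3,c3) = D
(r6,c3) = F
(r6,c4) = B
(r6,c5) = G
(r1,c3) = E
(r1,c4) = A
(r1,c5) = B

B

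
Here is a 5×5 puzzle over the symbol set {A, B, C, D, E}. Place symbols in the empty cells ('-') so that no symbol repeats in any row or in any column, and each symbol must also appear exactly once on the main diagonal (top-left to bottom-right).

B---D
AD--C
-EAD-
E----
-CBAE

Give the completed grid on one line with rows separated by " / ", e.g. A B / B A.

At row 1, column 2: row 1 has {B,D}; column 2 has {C,D,E}; that leaves A.
At row 2, column 3: row 2 has {A,C,D}; column 3 has {A,B}; that leaves E.
At row 2, column 4: row 2 has {A,C,D,E}; column 4 has {A,D}; that leaves B.
At row 3, column 1: row 3 has {A,D,E}; column 1 has {A,B,E}; that leaves C.
At row 3, column 5: row 3 has {A,C,D,E}; column 5 has {C,D,E}; that leaves B.
At row 4, column 2: row 4 has {E}; column 2 has {A,C,D,E}; that leaves B.
At row 4, column 4: row 4 has {B,E}; column 4 has {A,B,D}; the diagonal has {A,B,D,E}; that leaves C.
At row 4, column 5: row 4 has {B,C,E}; column 5 has {B,C,D,E}; that leaves A.
At row 5, column 1: row 5 has {A,B,C,E}; column 1 has {A,B,C,E}; that leaves D.
At row 1, column 3: row 1 has {A,B,D}; column 3 has {A,B,E}; that leaves C.
At row 1, column 4: row 1 has {A,B,C,D}; column 4 has {A,B,C,D}; that leaves E.
At row 4, column 3: row 4 has {A,B,C,E}; column 3 has {A,B,C,E}; that leaves D.

B A C E D / A D E B C / C E A D B / E B D C A / D C B A E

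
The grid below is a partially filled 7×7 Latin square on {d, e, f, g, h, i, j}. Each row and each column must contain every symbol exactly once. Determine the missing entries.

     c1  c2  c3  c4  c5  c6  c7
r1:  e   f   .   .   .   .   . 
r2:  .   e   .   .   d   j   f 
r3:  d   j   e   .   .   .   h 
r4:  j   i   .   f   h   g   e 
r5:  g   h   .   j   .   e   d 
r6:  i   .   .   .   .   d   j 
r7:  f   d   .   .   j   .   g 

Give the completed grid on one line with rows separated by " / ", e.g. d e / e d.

e f j d g h i / h e g i d j f / d j e g i f h / j i d f h g e / g h i j f e d / i g f h e d j / f d h e j i g

(r1,c7) = i
(r2,c1) = h
(r4,c3) = d
(r6,c2) = g
(r1,c5) = g
(r1,c6) = h
(r7,c6) = i
(r1,c3) = j
(r1,c4) = d
(r3,c6) = f
(r7,c3) = h
(r7,c4) = e
(r3,c5) = i
(r5,c5) = f
(r6,c3) = f
(r6,c4) = h
(r6,c5) = e
(r3,c4) = g
(r5,c3) = i
(r2,c3) = g
(r2,c4) = i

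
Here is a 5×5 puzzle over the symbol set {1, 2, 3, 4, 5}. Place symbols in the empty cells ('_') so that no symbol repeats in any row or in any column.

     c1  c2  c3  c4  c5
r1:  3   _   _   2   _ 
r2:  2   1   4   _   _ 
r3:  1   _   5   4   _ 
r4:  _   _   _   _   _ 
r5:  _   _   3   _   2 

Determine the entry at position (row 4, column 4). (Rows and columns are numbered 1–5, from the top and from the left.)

5

row 1 has {2,3}; column 3 has {3,4,5} — only 1 is left for (r1,c3).
row 3 has {1,4,5}; column 5 has {2} — only 3 is left for (r3,c5).
row 4 is empty so far; column 3 has {1,3,4,5} — only 2 is left for (r4,c3).
row 2 has {1,2,4}; column 5 has {2,3} — only 5 is left for (r2,c5).
row 3 has {1,3,4,5}; column 2 has {1} — only 2 is left for (r3,c2).
row 1 has {1,2,3}; column 5 has {2,3,5} — only 4 is left for (r1,c5).
row 2 has {1,2,4,5}; column 4 has {2,4} — only 3 is left for (r2,c4).
row 4 has {2}; column 5 has {2,3,4,5} — only 1 is left for (r4,c5).
row 1 has {1,2,3,4}; column 2 has {1,2} — only 5 is left for (r1,c2).
row 4 has {1,2}; column 4 has {2,3,4} — only 5 is left for (r4,c4).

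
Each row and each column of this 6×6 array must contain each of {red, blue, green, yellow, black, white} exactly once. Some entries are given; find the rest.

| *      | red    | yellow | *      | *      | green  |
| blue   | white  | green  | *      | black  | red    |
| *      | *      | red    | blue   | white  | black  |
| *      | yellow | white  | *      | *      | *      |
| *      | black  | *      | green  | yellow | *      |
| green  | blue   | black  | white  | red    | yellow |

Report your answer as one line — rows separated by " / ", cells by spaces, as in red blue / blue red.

Cell (r1,c4): row 1 has {red,green,yellow}; column 4 has {blue,green,white} → black.
Cell (r1,c5): row 1 has {red,green,yellow,black}; column 5 has {red,yellow,black,white} → blue.
Cell (r2,c4): row 2 has {red,blue,green,black,white}; column 4 has {blue,green,black,white} → yellow.
Cell (r3,c1): row 3 has {red,blue,black,white}; column 1 has {blue,green} → yellow.
Cell (r3,c2): row 3 has {red,blue,yellow,black,white}; column 2 has {red,blue,yellow,black,white} → green.
Cell (r4,c4): row 4 has {yellow,white}; column 4 has {blue,green,yellow,black,white} → red.
Cell (r4,c5): row 4 has {red,yellow,white}; column 5 has {red,blue,yellow,black,white} → green.
Cell (r4,c6): row 4 has {red,green,yellow,white}; column 6 has {red,green,yellow,black} → blue.
Cell (r5,c3): row 5 has {green,yellow,black}; column 3 has {red,green,yellow,black,white} → blue.
Cell (r5,c6): row 5 has {blue,green,yellow,black}; column 6 has {red,blue,green,yellow,black} → white.
Cell (r1,c1): row 1 has {red,blue,green,yellow,black}; column 1 has {blue,green,yellow} → white.
Cell (r4,c1): row 4 has {red,blue,green,yellow,white}; column 1 has {blue,green,yellow,white} → black.
Cell (r5,c1): row 5 has {blue,green,yellow,black,white}; column 1 has {blue,green,yellow,black,white} → red.

white red yellow black blue green / blue white green yellow black red / yellow green red blue white black / black yellow white red green blue / red black blue green yellow white / green blue black white red yellow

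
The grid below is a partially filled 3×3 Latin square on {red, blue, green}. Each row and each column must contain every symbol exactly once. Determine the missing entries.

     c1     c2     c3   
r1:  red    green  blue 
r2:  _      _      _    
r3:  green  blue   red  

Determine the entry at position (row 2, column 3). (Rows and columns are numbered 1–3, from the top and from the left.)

row 2 is empty so far; column 1 has {red,green} — only blue is left for (r2,c1).
row 2 has {blue}; column 2 has {blue,green} — only red is left for (r2,c2).
row 2 has {red,blue}; column 3 has {red,blue} — only green is left for (r2,c3).

green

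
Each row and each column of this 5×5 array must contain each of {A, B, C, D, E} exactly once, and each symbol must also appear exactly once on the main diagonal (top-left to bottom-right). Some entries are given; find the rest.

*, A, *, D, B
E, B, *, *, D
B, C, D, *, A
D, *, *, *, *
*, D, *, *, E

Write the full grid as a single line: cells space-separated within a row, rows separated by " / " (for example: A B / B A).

C A E D B / E B A C D / B C D E A / D E B A C / A D C B E

Cell (r1,c1): row 1 has {A,B,D}; column 1 has {B,D,E}; the diagonal has {B,D,E} → C.
Cell (r1,c3): row 1 has {A,B,C,D}; column 3 has {D} → E.
Cell (r3,c4): row 3 has {A,B,C,D}; column 4 has {D} → E.
Cell (r4,c2): row 4 has {D}; column 2 has {A,B,C,D} → E.
Cell (r4,c4): row 4 has {D,E}; column 4 has {D,E}; the diagonal has {B,C,D,E} → A.
Cell (r4,c5): row 4 has {A,D,E}; column 5 has {A,B,D,E} → C.
Cell (r5,c1): row 5 has {D,E}; column 1 has {B,C,D,E} → A.
Cell (r2,c4): row 2 has {B,D,E}; column 4 has {A,D,E} → C.
Cell (r4,c3): row 4 has {A,C,D,E}; column 3 has {D,E} → B.
Cell (r5,c3): row 5 has {A,D,E}; column 3 has {B,D,E} → C.
Cell (r5,c4): row 5 has {A,C,D,E}; column 4 has {A,C,D,E} → B.
Cell (r2,c3): row 2 has {B,C,D,E}; column 3 has {B,C,D,E} → A.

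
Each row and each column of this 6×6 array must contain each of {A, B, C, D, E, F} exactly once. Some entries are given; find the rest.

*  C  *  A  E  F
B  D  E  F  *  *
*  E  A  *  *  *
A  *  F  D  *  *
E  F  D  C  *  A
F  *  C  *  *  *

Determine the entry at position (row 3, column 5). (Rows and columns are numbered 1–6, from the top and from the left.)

F

(r1,c1): row 1 has {A,C,E,F}; column 1 has {A,B,E,F}, so it must be D.
(r1,c3): row 1 has {A,C,D,E,F}; column 3 has {A,C,D,E,F}, so it must be B.
(r2,c6): row 2 has {B,D,E,F}; column 6 has {A,F}, so it must be C.
(r3,c1): row 3 has {A,E}; column 1 has {A,B,D,E,F}, so it must be C.
(r3,c4): row 3 has {A,C,E}; column 4 has {A,C,D,F}, so it must be B.
(r3,c6): row 3 has {A,B,C,E}; column 6 has {A,C,F}, so it must be D.
(r4,c2): row 4 has {A,D,F}; column 2 has {C,D,E,F}, so it must be B.
(r4,c5): row 4 has {A,B,D,F}; column 5 has {E}, so it must be C.
(r4,c6): row 4 has {A,B,C,D,F}; column 6 has {A,C,D,F}, so it must be E.
(r5,c5): row 5 has {A,C,D,E,F}; column 5 has {C,E}, so it must be B.
(r6,c2): row 6 has {C,F}; column 2 has {B,C,D,E,F}, so it must be A.
(r6,c4): row 6 has {A,C,F}; column 4 has {A,B,C,D,F}, so it must be E.
(r6,c5): row 6 has {A,C,E,F}; column 5 has {B,C,E}, so it must be D.
(r6,c6): row 6 has {A,C,D,E,F}; column 6 has {A,C,D,E,F}, so it must be B.
(r2,c5): row 2 has {B,C,D,E,F}; column 5 has {B,C,D,E}, so it must be A.
(r3,c5): row 3 has {A,B,C,D,E}; column 5 has {A,B,C,D,E}, so it must be F.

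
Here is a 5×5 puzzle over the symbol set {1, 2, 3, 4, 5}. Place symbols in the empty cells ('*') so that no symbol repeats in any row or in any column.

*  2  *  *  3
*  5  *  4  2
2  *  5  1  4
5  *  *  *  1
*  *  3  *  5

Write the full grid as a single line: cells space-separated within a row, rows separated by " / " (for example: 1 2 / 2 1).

1 2 4 5 3 / 3 5 1 4 2 / 2 3 5 1 4 / 5 4 2 3 1 / 4 1 3 2 5

(r1,c4) = 5
(r2,c3) = 1
(r3,c2) = 3
(r4,c2) = 4
(r4,c3) = 2
(r4,c4) = 3
(r5,c2) = 1
(r5,c4) = 2
(r1,c3) = 4
(r2,c1) = 3
(r5,c1) = 4
(r1,c1) = 1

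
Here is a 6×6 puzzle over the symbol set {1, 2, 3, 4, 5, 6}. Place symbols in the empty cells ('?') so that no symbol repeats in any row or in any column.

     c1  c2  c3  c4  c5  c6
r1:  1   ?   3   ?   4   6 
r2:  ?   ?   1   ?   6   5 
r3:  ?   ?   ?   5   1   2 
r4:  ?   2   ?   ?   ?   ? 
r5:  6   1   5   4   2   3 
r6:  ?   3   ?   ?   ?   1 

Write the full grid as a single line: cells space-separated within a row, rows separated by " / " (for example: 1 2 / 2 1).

1 5 3 2 4 6 / 2 4 1 3 6 5 / 3 6 4 5 1 2 / 5 2 6 1 3 4 / 6 1 5 4 2 3 / 4 3 2 6 5 1

row 1 has {1,3,4,6}; column 2 has {1,2,3} — only 5 is left for (r1,c2).
row 1 has {1,3,4,5,6}; column 4 has {4,5} — only 2 is left for (r1,c4).
row 2 has {1,5,6}; column 2 has {1,2,3,5} — only 4 is left for (r2,c2).
row 2 has {1,4,5,6}; column 4 has {2,4,5} — only 3 is left for (r2,c4).
row 3 has {1,2,5}; column 2 has {1,2,3,4,5} — only 6 is left for (r3,c2).
row 3 has {1,2,5,6}; column 3 has {1,3,5} — only 4 is left for (r3,c3).
row 4 has {2}; column 3 has {1,3,4,5} — only 6 is left for (r4,c3).
row 4 has {2,6}; column 4 has {2,3,4,5} — only 1 is left for (r4,c4).
row 4 has {1,2,6}; column 6 has {1,2,3,5,6} — only 4 is left for (r4,c6).
row 6 has {1,3}; column 3 has {1,3,4,5,6} — only 2 is left for (r6,c3).
row 6 has {1,2,3}; column 4 has {1,2,3,4,5} — only 6 is left for (r6,c4).
row 6 has {1,2,3,6}; column 5 has {1,2,4,6} — only 5 is left for (r6,c5).
row 2 has {1,3,4,5,6}; column 1 has {1,6} — only 2 is left for (r2,c1).
row 3 has {1,2,4,5,6}; column 1 has {1,2,6} — only 3 is left for (r3,c1).
row 4 has {1,2,4,6}; column 1 has {1,2,3,6} — only 5 is left for (r4,c1).
row 4 has {1,2,4,5,6}; column 5 has {1,2,4,5,6} — only 3 is left for (r4,c5).
row 6 has {1,2,3,5,6}; column 1 has {1,2,3,5,6} — only 4 is left for (r6,c1).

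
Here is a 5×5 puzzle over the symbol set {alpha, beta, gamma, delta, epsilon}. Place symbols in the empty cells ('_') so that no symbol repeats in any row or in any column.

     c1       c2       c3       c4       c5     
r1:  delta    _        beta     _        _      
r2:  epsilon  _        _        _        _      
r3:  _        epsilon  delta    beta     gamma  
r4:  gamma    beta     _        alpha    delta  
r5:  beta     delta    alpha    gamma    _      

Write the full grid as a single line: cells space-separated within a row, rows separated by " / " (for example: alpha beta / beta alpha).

(r1,c4) = epsilon
(r1,c5) = alpha
(r2,c3) = gamma
(r2,c4) = delta
(r2,c5) = beta
(r3,c1) = alpha
(r4,c3) = epsilon
(r5,c5) = epsilon
(r1,c2) = gamma
(r2,c2) = alpha

delta gamma beta epsilon alpha / epsilon alpha gamma delta beta / alpha epsilon delta beta gamma / gamma beta epsilon alpha delta / beta delta alpha gamma epsilon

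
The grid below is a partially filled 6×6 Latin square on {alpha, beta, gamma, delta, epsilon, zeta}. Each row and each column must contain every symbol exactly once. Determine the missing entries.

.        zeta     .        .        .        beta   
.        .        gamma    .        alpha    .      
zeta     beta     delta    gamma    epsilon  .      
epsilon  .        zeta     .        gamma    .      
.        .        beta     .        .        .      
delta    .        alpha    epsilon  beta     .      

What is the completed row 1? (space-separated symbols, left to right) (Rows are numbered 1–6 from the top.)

(r1,c3): row 1 has {beta,zeta}; column 3 has {alpha,beta,gamma,delta,zeta}, so it must be epsilon.
(r1,c5): row 1 has {beta,epsilon,zeta}; column 5 has {alpha,beta,gamma,epsilon}, so it must be delta.
(r2,c1): row 2 has {alpha,gamma}; column 1 has {delta,epsilon,zeta}, so it must be beta.
(r3,c6): row 3 has {beta,gamma,delta,epsilon,zeta}; column 6 has {beta}, so it must be alpha.
(r4,c6): row 4 has {gamma,epsilon,zeta}; column 6 has {alpha,beta}, so it must be delta.
(r5,c5): row 5 has {beta}; column 5 has {alpha,beta,gamma,delta,epsilon}, so it must be zeta.
(r6,c2): row 6 has {alpha,beta,delta,epsilon}; column 2 has {beta,zeta}, so it must be gamma.
(r6,c6): row 6 has {alpha,beta,gamma,delta,epsilon}; column 6 has {alpha,beta,delta}, so it must be zeta.
(r1,c4): row 1 has {beta,delta,epsilon,zeta}; column 4 has {gamma,epsilon}, so it must be alpha.
(r2,c6): row 2 has {alpha,beta,gamma}; column 6 has {alpha,beta,delta,zeta}, so it must be epsilon.
(r4,c2): row 4 has {gamma,delta,epsilon,zeta}; column 2 has {beta,gamma,zeta}, so it must be alpha.
(r4,c4): row 4 has {alpha,gamma,delta,epsilon,zeta}; column 4 has {alpha,gamma,epsilon}, so it must be beta.
(r5,c4): row 5 has {beta,zeta}; column 4 has {alpha,beta,gamma,epsilon}, so it must be delta.
(r5,c6): row 5 has {beta,delta,zeta}; column 6 has {alpha,beta,delta,epsilon,zeta}, so it must be gamma.
(r1,c1): row 1 has {alpha,beta,delta,epsilon,zeta}; column 1 has {beta,delta,epsilon,zeta}, so it must be gamma.

gamma zeta epsilon alpha delta beta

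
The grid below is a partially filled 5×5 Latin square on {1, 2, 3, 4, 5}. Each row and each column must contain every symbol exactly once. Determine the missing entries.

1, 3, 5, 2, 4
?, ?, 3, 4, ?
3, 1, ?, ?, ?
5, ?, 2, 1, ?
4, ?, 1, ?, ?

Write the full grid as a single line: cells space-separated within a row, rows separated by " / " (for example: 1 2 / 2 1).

1 3 5 2 4 / 2 5 3 4 1 / 3 1 4 5 2 / 5 4 2 1 3 / 4 2 1 3 5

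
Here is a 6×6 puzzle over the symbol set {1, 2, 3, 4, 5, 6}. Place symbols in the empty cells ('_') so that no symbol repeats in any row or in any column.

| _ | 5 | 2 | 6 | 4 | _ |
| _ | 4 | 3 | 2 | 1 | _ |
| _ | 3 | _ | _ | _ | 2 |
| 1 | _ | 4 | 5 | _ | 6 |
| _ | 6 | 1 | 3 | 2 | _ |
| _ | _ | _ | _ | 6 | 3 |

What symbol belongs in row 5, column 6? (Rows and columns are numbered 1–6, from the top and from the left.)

4

At row 1, column 1: row 1 has {2,4,5,6}; column 1 has {1}; that leaves 3.
At row 1, column 6: row 1 has {2,3,4,5,6}; column 6 has {2,3,6}; that leaves 1.
At row 2, column 6: row 2 has {1,2,3,4}; column 6 has {1,2,3,6}; that leaves 5.
At row 3, column 5: row 3 has {2,3}; column 5 has {1,2,4,6}; that leaves 5.
At row 4, column 2: row 4 has {1,4,5,6}; column 2 has {3,4,5,6}; that leaves 2.
At row 4, column 5: row 4 has {1,2,4,5,6}; column 5 has {1,2,4,5,6}; that leaves 3.
At row 5, column 6: row 5 has {1,2,3,6}; column 6 has {1,2,3,5,6}; that leaves 4.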